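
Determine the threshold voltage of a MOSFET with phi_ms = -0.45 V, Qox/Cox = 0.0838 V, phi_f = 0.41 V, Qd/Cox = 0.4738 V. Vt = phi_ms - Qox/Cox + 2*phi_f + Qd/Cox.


Step 1: Vt = phi_ms - Qox/Cox + 2*phi_f + Qd/Cox
Step 2: Vt = -0.45 - 0.0838 + 2*0.41 + 0.4738
Step 3: Vt = -0.45 - 0.0838 + 0.82 + 0.4738
Step 4: Vt = 0.76 V

0.76


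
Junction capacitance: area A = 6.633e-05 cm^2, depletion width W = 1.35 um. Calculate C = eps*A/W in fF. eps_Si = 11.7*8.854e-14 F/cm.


Step 1: eps_Si = 11.7 * 8.854e-14 = 1.035918e-12 F/cm
Step 2: W in cm = 1.35 * 1e-4 = 1.35e-04 cm
Step 3: C = 1.035918e-12 * 6.633e-05 / 1.35e-04 = 5.089810e-13 F
Step 4: C = 508.98 fF

508.98


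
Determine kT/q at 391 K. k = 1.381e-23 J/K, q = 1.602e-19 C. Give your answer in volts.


Step 1: kT = 1.381e-23 * 391 = 5.39971e-21 J
Step 2: Vt = kT/q = 5.39971e-21 / 1.602e-19
Step 3: Vt = 0.03371 V

0.03371


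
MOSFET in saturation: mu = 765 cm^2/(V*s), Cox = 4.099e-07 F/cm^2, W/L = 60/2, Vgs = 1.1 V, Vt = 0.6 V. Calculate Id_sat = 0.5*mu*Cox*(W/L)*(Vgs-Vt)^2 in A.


Step 1: Overdrive voltage Vov = Vgs - Vt = 1.1 - 0.6 = 0.5 V
Step 2: W/L = 60/2 = 30
Step 3: Id = 0.5 * 765 * 4.099e-07 * 30 * 0.5^2
Step 4: Id = 1.18e-03 A

1.18e-03


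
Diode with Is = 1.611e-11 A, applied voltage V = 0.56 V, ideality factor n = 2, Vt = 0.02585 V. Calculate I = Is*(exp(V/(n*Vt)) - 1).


Step 1: V/(n*Vt) = 0.56/(2*0.02585) = 10.8317
Step 2: exp(10.8317) = 5.0600e+04
Step 3: I = 1.611e-11 * (5.0600e+04 - 1) = 8.15e-07 A

8.15e-07


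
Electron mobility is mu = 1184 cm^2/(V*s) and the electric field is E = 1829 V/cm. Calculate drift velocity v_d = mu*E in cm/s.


Step 1: v_d = mu * E
Step 2: v_d = 1184 * 1829 = 2165536
Step 3: v_d = 2.17e+06 cm/s

2.17e+06


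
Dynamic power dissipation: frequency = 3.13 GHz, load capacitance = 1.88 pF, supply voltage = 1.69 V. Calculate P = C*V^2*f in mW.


Step 1: V^2 = 1.69^2 = 2.8561 V^2
Step 2: P = C*V^2*f = 1.88e-12 F * 2.8561 * 3.13e9 Hz
Step 3: P = 1.680643484e-02 W
Step 4: P = 16.806 mW

16.806


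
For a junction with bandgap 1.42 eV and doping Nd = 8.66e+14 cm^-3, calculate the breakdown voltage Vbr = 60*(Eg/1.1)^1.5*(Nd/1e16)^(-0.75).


Step 1: Eg/1.1 = 1.42/1.1 = 1.290909
Step 2: (Eg/1.1)^1.5 = 1.290909^1.5 = 1.466707
Step 3: (Nd/1e16)^(-0.75) = (0.0866)^(-0.75) = 6.264142
Step 4: Vbr = 60 * 1.466707 * 6.264142 = 551.3 V

551.3


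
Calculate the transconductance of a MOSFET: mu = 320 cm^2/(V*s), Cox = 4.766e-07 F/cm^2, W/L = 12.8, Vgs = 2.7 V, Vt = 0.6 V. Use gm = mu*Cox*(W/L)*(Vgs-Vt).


Step 1: Vov = Vgs - Vt = 2.7 - 0.6 = 2.1 V
Step 2: gm = mu * Cox * (W/L) * Vov
Step 3: gm = 320 * 4.766e-07 * 12.8 * 2.1 = 4.10e-03 S

4.10e-03


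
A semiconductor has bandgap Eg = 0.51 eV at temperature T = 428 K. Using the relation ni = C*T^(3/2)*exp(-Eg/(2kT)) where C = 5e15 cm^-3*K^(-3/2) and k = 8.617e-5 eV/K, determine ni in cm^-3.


Step 1: Compute kT = 8.617e-5 * 428 = 0.03688076 eV
Step 2: Exponent = -Eg/(2kT) = -0.51/(2*0.03688076) = -6.91417
Step 3: T^(3/2) = 428^1.5 = 8854.53
Step 4: ni = 5e15 * 8854.53 * exp(-6.91417) = 4.40e+16 cm^-3

4.40e+16


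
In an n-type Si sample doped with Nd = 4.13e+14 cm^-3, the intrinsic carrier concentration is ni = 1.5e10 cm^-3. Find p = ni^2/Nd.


Step 1: Since Nd >> ni, n ≈ Nd = 4.13e+14 cm^-3
Step 2: p = ni^2 / n = (1.5e10)^2 / 4.13e+14
Step 3: p = 2.25e20 / 4.13e+14 = 5.45e+05 cm^-3

5.45e+05


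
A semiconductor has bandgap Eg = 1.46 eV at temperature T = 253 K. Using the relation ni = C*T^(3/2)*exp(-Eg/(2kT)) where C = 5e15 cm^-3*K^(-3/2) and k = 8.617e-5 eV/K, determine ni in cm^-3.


Step 1: Compute kT = 8.617e-5 * 253 = 0.02180101 eV
Step 2: Exponent = -Eg/(2kT) = -1.46/(2*0.02180101) = -33.48469
Step 3: T^(3/2) = 253^1.5 = 4024.21
Step 4: ni = 5e15 * 4024.21 * exp(-33.48469) = 5.77e+04 cm^-3

5.77e+04


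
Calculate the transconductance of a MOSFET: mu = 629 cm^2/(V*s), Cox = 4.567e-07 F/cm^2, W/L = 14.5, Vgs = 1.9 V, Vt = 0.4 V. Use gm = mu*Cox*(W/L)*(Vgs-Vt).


Step 1: Vov = Vgs - Vt = 1.9 - 0.4 = 1.5 V
Step 2: gm = mu * Cox * (W/L) * Vov
Step 3: gm = 629 * 4.567e-07 * 14.5 * 1.5 = 6.25e-03 S

6.25e-03


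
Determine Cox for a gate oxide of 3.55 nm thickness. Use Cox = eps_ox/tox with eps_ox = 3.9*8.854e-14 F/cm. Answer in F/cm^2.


Step 1: eps_ox = 3.9 * 8.854e-14 = 3.45306e-13 F/cm
Step 2: tox in cm = 3.55 nm * 1e-7 = 3.5500e-07 cm
Step 3: Cox = 3.45306e-13 / 3.5500e-07 = 9.73e-07 F/cm^2

9.73e-07


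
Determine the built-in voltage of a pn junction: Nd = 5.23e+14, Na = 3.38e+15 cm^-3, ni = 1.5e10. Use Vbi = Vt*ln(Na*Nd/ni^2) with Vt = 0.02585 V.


Step 1: Compute Na*Nd/ni^2 = 3.38e+15 * 5.23e+14 / (1.5e10)^2 = 7.8566e+09
Step 2: ln(7.8566e+09) = 22.7846
Step 3: Vbi = 0.02585 * 22.7846 = 0.589 V

0.589


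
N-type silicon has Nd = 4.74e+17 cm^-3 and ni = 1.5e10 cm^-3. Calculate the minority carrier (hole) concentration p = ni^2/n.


Step 1: Since Nd >> ni, n ≈ Nd = 4.74e+17 cm^-3
Step 2: p = ni^2 / n = (1.5e10)^2 / 4.74e+17
Step 3: p = 2.25e20 / 4.74e+17 = 4.75e+02 cm^-3

4.75e+02


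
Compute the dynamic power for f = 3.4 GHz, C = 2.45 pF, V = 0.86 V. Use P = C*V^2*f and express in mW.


Step 1: V^2 = 0.86^2 = 0.7396 V^2
Step 2: P = C*V^2*f = 2.45e-12 F * 0.7396 * 3.4e9 Hz
Step 3: P = 6.160868e-03 W
Step 4: P = 6.161 mW

6.161


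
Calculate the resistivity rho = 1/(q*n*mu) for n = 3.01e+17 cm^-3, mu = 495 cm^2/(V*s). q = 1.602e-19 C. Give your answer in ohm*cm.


Step 1: sigma = q * n * mu = 1.602e-19 * 3.01e+17 * 495 = 2.38690e+01 S/cm
Step 2: rho = 1 / sigma = 1 / 2.38690e+01 = 0.0419 ohm*cm

0.0419


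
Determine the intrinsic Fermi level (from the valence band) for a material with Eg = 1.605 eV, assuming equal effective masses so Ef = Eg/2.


Step 1: For an intrinsic semiconductor, the Fermi level sits at midgap.
Step 2: Ef = Eg / 2 = 1.605 / 2 = 0.8025 eV

0.8025


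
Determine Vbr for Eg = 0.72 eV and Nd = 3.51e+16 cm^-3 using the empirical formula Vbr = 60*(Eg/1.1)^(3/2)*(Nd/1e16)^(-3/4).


Step 1: Eg/1.1 = 0.72/1.1 = 0.654545
Step 2: (Eg/1.1)^1.5 = 0.654545^1.5 = 0.529553
Step 3: (Nd/1e16)^(-0.75) = (3.51)^(-0.75) = 0.389960
Step 4: Vbr = 60 * 0.529553 * 0.389960 = 12.4 V

12.4


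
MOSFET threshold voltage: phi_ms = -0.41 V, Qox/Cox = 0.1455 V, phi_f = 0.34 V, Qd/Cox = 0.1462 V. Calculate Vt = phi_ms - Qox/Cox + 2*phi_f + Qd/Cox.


Step 1: Vt = phi_ms - Qox/Cox + 2*phi_f + Qd/Cox
Step 2: Vt = -0.41 - 0.1455 + 2*0.34 + 0.1462
Step 3: Vt = -0.41 - 0.1455 + 0.68 + 0.1462
Step 4: Vt = 0.2707 V

0.2707


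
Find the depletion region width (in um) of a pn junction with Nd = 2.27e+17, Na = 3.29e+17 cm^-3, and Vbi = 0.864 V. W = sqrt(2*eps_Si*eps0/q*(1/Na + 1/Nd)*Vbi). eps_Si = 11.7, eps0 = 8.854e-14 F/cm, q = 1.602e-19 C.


Step 1: 1/Na + 1/Nd = 1/3.29e+17 + 1/2.27e+17 = 7.44480e-18
Step 2: 2*eps*eps0/q = 2*11.7*8.854e-14/1.602e-19 = 1.293281e+07
Step 3: W^2 = 1.293281e+07 * 7.44480e-18 * 0.864 = 8.31878e-11
Step 4: W = sqrt(8.31878e-11) = 9.121e-06 cm = 0.09121 um

0.09121


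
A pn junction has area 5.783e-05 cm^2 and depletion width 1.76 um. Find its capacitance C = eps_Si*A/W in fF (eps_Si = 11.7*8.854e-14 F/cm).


Step 1: eps_Si = 11.7 * 8.854e-14 = 1.035918e-12 F/cm
Step 2: W in cm = 1.76 * 1e-4 = 1.76e-04 cm
Step 3: C = 1.035918e-12 * 5.783e-05 / 1.76e-04 = 3.403815e-13 F
Step 4: C = 340.38 fF

340.38


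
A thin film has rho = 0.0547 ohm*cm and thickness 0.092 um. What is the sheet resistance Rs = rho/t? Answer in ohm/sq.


Step 1: Convert thickness to cm: t = 0.092 um = 9.2000e-06 cm
Step 2: Rs = rho / t = 0.0547 / 9.2000e-06
Step 3: Rs = 5945.7 ohm/sq

5945.7


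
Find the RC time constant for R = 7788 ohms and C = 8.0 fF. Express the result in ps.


Step 1: tau = R * C
Step 2: tau = 7788 * 8.0 fF = 7788 * 8.0e-15 F
Step 3: tau = 6.2304e-11 s = 62.304 ps

62.304


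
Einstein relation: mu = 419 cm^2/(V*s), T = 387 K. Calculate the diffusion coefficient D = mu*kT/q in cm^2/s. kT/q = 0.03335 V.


Step 1: D = mu * (kT/q)
Step 2: D = 419 * 0.03335
Step 3: D = 13.97 cm^2/s

13.97


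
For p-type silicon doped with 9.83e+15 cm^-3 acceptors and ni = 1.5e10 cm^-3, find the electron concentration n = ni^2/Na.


Step 1: Majority hole concentration p ≈ Na = 9.83e+15 cm^-3
Step 2: n = ni^2 / Na = (1.5e10)^2 / 9.83e+15
Step 3: n = 2.29e+04 cm^-3

2.29e+04


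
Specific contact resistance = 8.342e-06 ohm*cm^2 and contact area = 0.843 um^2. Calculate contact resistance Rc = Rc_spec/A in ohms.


Step 1: Convert area to cm^2: 0.843 um^2 = 8.4300e-09 cm^2
Step 2: Rc = Rc_spec / A = 8.342e-06 / 8.4300e-09
Step 3: Rc = 9.90e+02 ohms

9.90e+02


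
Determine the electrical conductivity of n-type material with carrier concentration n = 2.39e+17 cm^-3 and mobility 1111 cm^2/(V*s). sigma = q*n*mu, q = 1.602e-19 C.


Step 1: sigma = q * n * mu
Step 2: sigma = 1.602e-19 * 2.39e+17 * 1111
Step 3: sigma = 4.254e+01 S/cm

4.254e+01


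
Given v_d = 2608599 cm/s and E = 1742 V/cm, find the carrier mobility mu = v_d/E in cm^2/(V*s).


Step 1: mu = v_d / E
Step 2: mu = 2608599 / 1742
Step 3: mu = 1497.47 cm^2/(V*s)

1497.47


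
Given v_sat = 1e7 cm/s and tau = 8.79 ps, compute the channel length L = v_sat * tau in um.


Step 1: tau in seconds = 8.79 ps * 1e-12 = 8.7900e-12 s
Step 2: L = v_sat * tau = 1e7 * 8.7900e-12 = 8.7900e-05 cm
Step 3: L in um = 8.7900e-05 * 1e4 = 0.879 um

0.879


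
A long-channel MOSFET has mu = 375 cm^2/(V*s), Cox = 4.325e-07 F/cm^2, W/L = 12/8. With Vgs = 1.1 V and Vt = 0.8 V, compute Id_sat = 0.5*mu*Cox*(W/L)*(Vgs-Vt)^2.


Step 1: Overdrive voltage Vov = Vgs - Vt = 1.1 - 0.8 = 0.3 V
Step 2: W/L = 12/8 = 1.5
Step 3: Id = 0.5 * 375 * 4.325e-07 * 1.5 * 0.3^2
Step 4: Id = 1.09e-05 A

1.09e-05


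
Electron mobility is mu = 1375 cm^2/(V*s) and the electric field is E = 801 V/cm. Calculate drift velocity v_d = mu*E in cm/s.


Step 1: v_d = mu * E
Step 2: v_d = 1375 * 801 = 1101375
Step 3: v_d = 1.10e+06 cm/s

1.10e+06


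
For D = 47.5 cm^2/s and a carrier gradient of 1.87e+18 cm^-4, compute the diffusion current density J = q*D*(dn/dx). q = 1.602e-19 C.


Step 1: J = q * D * (dn/dx)
Step 2: J = 1.602e-19 * 47.5 * 1.87e+18
Step 3: J = 1.42e+01 A/cm^2

1.42e+01


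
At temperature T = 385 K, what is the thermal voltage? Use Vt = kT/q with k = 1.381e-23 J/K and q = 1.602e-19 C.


Step 1: kT = 1.381e-23 * 385 = 5.31685e-21 J
Step 2: Vt = kT/q = 5.31685e-21 / 1.602e-19
Step 3: Vt = 0.03319 V

0.03319


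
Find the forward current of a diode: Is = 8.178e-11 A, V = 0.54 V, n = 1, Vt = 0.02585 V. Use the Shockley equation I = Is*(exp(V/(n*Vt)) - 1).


Step 1: V/(n*Vt) = 0.54/(1*0.02585) = 20.8897
Step 2: exp(20.8897) = 1.1811e+09
Step 3: I = 8.178e-11 * (1.1811e+09 - 1) = 9.66e-02 A

9.66e-02


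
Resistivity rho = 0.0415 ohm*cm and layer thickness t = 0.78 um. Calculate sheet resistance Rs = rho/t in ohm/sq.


Step 1: Convert thickness to cm: t = 0.78 um = 7.8000e-05 cm
Step 2: Rs = rho / t = 0.0415 / 7.8000e-05
Step 3: Rs = 532.1 ohm/sq

532.1


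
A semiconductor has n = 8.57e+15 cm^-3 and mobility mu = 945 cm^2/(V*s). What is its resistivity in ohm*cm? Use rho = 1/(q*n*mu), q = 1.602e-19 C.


Step 1: sigma = q * n * mu = 1.602e-19 * 8.57e+15 * 945 = 1.29740e+00 S/cm
Step 2: rho = 1 / sigma = 1 / 1.29740e+00 = 0.7708 ohm*cm

0.7708


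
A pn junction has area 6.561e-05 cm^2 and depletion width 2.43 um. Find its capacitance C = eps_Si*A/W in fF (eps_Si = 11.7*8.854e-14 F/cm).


Step 1: eps_Si = 11.7 * 8.854e-14 = 1.035918e-12 F/cm
Step 2: W in cm = 2.43 * 1e-4 = 2.43e-04 cm
Step 3: C = 1.035918e-12 * 6.561e-05 / 2.43e-04 = 2.796979e-13 F
Step 4: C = 279.7 fF

279.7


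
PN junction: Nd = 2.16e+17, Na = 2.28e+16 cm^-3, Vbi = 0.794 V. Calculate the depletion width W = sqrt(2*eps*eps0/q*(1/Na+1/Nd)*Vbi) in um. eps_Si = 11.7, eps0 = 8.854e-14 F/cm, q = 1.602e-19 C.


Step 1: 1/Na + 1/Nd = 1/2.28e+16 + 1/2.16e+17 = 4.84893e-17
Step 2: 2*eps*eps0/q = 2*11.7*8.854e-14/1.602e-19 = 1.293281e+07
Step 3: W^2 = 1.293281e+07 * 4.84893e-17 * 0.794 = 4.97920e-10
Step 4: W = sqrt(4.97920e-10) = 2.231e-05 cm = 0.2231 um

0.2231


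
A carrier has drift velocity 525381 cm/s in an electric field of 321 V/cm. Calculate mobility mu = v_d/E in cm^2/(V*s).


Step 1: mu = v_d / E
Step 2: mu = 525381 / 321
Step 3: mu = 1636.7 cm^2/(V*s)

1636.7


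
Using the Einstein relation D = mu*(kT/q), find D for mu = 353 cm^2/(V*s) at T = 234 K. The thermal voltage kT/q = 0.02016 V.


Step 1: D = mu * (kT/q)
Step 2: D = 353 * 0.02016
Step 3: D = 7.12 cm^2/s

7.12


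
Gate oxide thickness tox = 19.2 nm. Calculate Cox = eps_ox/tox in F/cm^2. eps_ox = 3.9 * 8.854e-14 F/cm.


Step 1: eps_ox = 3.9 * 8.854e-14 = 3.45306e-13 F/cm
Step 2: tox in cm = 19.2 nm * 1e-7 = 1.9200e-06 cm
Step 3: Cox = 3.45306e-13 / 1.9200e-06 = 1.80e-07 F/cm^2

1.80e-07


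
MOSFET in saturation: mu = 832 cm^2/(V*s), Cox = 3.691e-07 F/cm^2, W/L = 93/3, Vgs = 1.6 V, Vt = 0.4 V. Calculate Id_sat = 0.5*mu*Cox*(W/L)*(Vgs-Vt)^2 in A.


Step 1: Overdrive voltage Vov = Vgs - Vt = 1.6 - 0.4 = 1.2 V
Step 2: W/L = 93/3 = 31
Step 3: Id = 0.5 * 832 * 3.691e-07 * 31 * 1.2^2
Step 4: Id = 6.85e-03 A

6.85e-03


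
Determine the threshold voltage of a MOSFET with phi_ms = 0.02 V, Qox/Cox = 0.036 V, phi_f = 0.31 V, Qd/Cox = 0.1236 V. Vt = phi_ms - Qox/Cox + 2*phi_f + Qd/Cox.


Step 1: Vt = phi_ms - Qox/Cox + 2*phi_f + Qd/Cox
Step 2: Vt = 0.02 - 0.036 + 2*0.31 + 0.1236
Step 3: Vt = 0.02 - 0.036 + 0.62 + 0.1236
Step 4: Vt = 0.7276 V

0.7276


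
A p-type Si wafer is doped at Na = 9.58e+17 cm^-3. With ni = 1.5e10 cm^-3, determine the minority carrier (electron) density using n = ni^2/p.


Step 1: Majority hole concentration p ≈ Na = 9.58e+17 cm^-3
Step 2: n = ni^2 / Na = (1.5e10)^2 / 9.58e+17
Step 3: n = 2.35e+02 cm^-3

2.35e+02


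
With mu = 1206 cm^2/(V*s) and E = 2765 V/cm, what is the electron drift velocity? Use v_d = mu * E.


Step 1: v_d = mu * E
Step 2: v_d = 1206 * 2765 = 3334590
Step 3: v_d = 3.33e+06 cm/s

3.33e+06


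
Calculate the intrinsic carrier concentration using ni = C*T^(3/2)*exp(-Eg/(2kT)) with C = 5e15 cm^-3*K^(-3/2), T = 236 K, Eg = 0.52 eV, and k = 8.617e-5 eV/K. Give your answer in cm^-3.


Step 1: Compute kT = 8.617e-5 * 236 = 0.02033612 eV
Step 2: Exponent = -Eg/(2kT) = -0.52/(2*0.02033612) = -12.78513
Step 3: T^(3/2) = 236^1.5 = 3625.50
Step 4: ni = 5e15 * 3625.50 * exp(-12.78513) = 5.08e+13 cm^-3

5.08e+13


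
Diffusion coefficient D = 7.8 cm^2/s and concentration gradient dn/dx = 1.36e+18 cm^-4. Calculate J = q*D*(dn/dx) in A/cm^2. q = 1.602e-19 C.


Step 1: J = q * D * (dn/dx)
Step 2: J = 1.602e-19 * 7.8 * 1.36e+18
Step 3: J = 1.70e+00 A/cm^2

1.70e+00


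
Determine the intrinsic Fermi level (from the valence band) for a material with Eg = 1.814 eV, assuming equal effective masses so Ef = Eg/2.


Step 1: For an intrinsic semiconductor, the Fermi level sits at midgap.
Step 2: Ef = Eg / 2 = 1.814 / 2 = 0.907 eV

0.907


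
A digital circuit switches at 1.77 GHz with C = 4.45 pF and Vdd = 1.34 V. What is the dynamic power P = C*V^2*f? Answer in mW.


Step 1: V^2 = 1.34^2 = 1.7956 V^2
Step 2: P = C*V^2*f = 4.45e-12 F * 1.7956 * 1.77e9 Hz
Step 3: P = 1.41430434e-02 W
Step 4: P = 14.143 mW

14.143


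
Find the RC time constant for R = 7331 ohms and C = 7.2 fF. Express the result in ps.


Step 1: tau = R * C
Step 2: tau = 7331 * 7.2 fF = 7331 * 7.2e-15 F
Step 3: tau = 5.27832e-11 s = 52.7832 ps

52.7832


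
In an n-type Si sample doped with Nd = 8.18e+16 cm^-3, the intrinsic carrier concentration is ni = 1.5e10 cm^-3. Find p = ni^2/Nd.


Step 1: Since Nd >> ni, n ≈ Nd = 8.18e+16 cm^-3
Step 2: p = ni^2 / n = (1.5e10)^2 / 8.18e+16
Step 3: p = 2.25e20 / 8.18e+16 = 2.75e+03 cm^-3

2.75e+03


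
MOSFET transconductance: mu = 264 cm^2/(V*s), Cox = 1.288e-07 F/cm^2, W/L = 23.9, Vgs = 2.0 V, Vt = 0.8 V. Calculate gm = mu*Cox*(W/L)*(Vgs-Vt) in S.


Step 1: Vov = Vgs - Vt = 2.0 - 0.8 = 1.2 V
Step 2: gm = mu * Cox * (W/L) * Vov
Step 3: gm = 264 * 1.288e-07 * 23.9 * 1.2 = 9.75e-04 S

9.75e-04


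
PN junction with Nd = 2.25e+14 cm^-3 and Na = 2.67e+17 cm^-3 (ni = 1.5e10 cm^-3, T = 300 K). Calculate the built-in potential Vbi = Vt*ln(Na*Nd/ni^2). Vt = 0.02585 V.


Step 1: Compute Na*Nd/ni^2 = 2.67e+17 * 2.25e+14 / (1.5e10)^2 = 2.6700e+11
Step 2: ln(2.6700e+11) = 26.3105
Step 3: Vbi = 0.02585 * 26.3105 = 0.68 V

0.68


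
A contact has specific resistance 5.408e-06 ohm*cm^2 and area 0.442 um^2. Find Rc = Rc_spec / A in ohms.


Step 1: Convert area to cm^2: 0.442 um^2 = 4.4200e-09 cm^2
Step 2: Rc = Rc_spec / A = 5.408e-06 / 4.4200e-09
Step 3: Rc = 1.22e+03 ohms

1.22e+03


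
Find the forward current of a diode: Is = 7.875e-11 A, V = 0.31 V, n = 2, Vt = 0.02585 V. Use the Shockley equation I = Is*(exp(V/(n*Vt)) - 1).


Step 1: V/(n*Vt) = 0.31/(2*0.02585) = 5.9961
Step 2: exp(5.9961) = 4.0186e+02
Step 3: I = 7.875e-11 * (4.0186e+02 - 1) = 3.16e-08 A

3.16e-08


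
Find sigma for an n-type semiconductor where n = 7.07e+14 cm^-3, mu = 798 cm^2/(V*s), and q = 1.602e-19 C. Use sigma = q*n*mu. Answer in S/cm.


Step 1: sigma = q * n * mu
Step 2: sigma = 1.602e-19 * 7.07e+14 * 798
Step 3: sigma = 9.038e-02 S/cm

9.038e-02


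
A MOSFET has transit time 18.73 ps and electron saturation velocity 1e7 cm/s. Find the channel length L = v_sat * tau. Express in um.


Step 1: tau in seconds = 18.73 ps * 1e-12 = 1.8730e-11 s
Step 2: L = v_sat * tau = 1e7 * 1.8730e-11 = 1.8730e-04 cm
Step 3: L in um = 1.8730e-04 * 1e4 = 1.873 um

1.873


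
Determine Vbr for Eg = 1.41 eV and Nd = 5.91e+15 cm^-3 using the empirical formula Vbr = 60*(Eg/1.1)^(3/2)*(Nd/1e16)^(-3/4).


Step 1: Eg/1.1 = 1.41/1.1 = 1.281818
Step 2: (Eg/1.1)^1.5 = 1.281818^1.5 = 1.451241
Step 3: (Nd/1e16)^(-0.75) = (0.591)^(-0.75) = 1.483575
Step 4: Vbr = 60 * 1.451241 * 1.483575 = 129.2 V

129.2


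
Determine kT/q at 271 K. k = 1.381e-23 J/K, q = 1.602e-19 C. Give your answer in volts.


Step 1: kT = 1.381e-23 * 271 = 3.74251e-21 J
Step 2: Vt = kT/q = 3.74251e-21 / 1.602e-19
Step 3: Vt = 0.02336 V

0.02336


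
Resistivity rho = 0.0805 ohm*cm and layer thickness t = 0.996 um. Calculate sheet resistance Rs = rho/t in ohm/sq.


Step 1: Convert thickness to cm: t = 0.996 um = 9.9600e-05 cm
Step 2: Rs = rho / t = 0.0805 / 9.9600e-05
Step 3: Rs = 808.2 ohm/sq

808.2


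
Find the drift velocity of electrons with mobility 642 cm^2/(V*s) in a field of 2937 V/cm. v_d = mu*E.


Step 1: v_d = mu * E
Step 2: v_d = 642 * 2937 = 1885554
Step 3: v_d = 1.89e+06 cm/s

1.89e+06


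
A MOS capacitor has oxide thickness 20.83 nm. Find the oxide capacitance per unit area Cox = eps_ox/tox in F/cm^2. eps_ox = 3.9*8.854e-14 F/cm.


Step 1: eps_ox = 3.9 * 8.854e-14 = 3.45306e-13 F/cm
Step 2: tox in cm = 20.83 nm * 1e-7 = 2.0830e-06 cm
Step 3: Cox = 3.45306e-13 / 2.0830e-06 = 1.66e-07 F/cm^2

1.66e-07


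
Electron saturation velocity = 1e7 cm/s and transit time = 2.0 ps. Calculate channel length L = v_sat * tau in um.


Step 1: tau in seconds = 2.0 ps * 1e-12 = 2.0000e-12 s
Step 2: L = v_sat * tau = 1e7 * 2.0000e-12 = 2.0000e-05 cm
Step 3: L in um = 2.0000e-05 * 1e4 = 0.2 um

0.2


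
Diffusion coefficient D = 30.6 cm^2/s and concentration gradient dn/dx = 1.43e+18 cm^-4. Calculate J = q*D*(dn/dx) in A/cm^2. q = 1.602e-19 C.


Step 1: J = q * D * (dn/dx)
Step 2: J = 1.602e-19 * 30.6 * 1.43e+18
Step 3: J = 7.01e+00 A/cm^2

7.01e+00


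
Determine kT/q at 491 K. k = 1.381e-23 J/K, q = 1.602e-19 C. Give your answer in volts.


Step 1: kT = 1.381e-23 * 491 = 6.78071e-21 J
Step 2: Vt = kT/q = 6.78071e-21 / 1.602e-19
Step 3: Vt = 0.04233 V

0.04233


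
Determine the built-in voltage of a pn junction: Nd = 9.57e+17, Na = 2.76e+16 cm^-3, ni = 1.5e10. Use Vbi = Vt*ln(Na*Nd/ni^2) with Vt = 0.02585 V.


Step 1: Compute Na*Nd/ni^2 = 2.76e+16 * 9.57e+17 / (1.5e10)^2 = 1.1739e+14
Step 2: ln(1.1739e+14) = 32.3965
Step 3: Vbi = 0.02585 * 32.3965 = 0.837 V

0.837


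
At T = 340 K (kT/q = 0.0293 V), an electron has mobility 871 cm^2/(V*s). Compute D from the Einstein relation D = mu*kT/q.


Step 1: D = mu * (kT/q)
Step 2: D = 871 * 0.0293
Step 3: D = 25.52 cm^2/s

25.52


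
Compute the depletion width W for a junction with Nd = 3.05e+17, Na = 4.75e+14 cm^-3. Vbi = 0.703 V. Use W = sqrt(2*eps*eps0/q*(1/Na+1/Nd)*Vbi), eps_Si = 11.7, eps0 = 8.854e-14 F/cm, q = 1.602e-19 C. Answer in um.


Step 1: 1/Na + 1/Nd = 1/4.75e+14 + 1/3.05e+17 = 2.10854e-15
Step 2: 2*eps*eps0/q = 2*11.7*8.854e-14/1.602e-19 = 1.293281e+07
Step 3: W^2 = 1.293281e+07 * 2.10854e-15 * 0.703 = 1.91704e-08
Step 4: W = sqrt(1.91704e-08) = 1.385e-04 cm = 1.385 um

1.385


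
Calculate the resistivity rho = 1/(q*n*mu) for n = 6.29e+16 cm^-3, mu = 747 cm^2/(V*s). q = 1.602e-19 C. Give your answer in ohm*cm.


Step 1: sigma = q * n * mu = 1.602e-19 * 6.29e+16 * 747 = 7.52721e+00 S/cm
Step 2: rho = 1 / sigma = 1 / 7.52721e+00 = 0.1329 ohm*cm

0.1329


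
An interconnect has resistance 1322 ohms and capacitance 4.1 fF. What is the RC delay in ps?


Step 1: tau = R * C
Step 2: tau = 1322 * 4.1 fF = 1322 * 4.1e-15 F
Step 3: tau = 5.4202e-12 s = 5.4202 ps

5.4202


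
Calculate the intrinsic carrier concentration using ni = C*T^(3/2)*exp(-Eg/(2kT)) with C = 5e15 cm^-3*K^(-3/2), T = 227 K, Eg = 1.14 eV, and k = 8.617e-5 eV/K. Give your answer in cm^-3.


Step 1: Compute kT = 8.617e-5 * 227 = 0.01956059 eV
Step 2: Exponent = -Eg/(2kT) = -1.14/(2*0.01956059) = -29.14023
Step 3: T^(3/2) = 227^1.5 = 3420.10
Step 4: ni = 5e15 * 3420.10 * exp(-29.14023) = 3.78e+06 cm^-3

3.78e+06


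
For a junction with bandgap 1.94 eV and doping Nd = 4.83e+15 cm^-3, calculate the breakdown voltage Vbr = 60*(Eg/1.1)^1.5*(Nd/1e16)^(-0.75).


Step 1: Eg/1.1 = 1.94/1.1 = 1.763636
Step 2: (Eg/1.1)^1.5 = 1.763636^1.5 = 2.342143
Step 3: (Nd/1e16)^(-0.75) = (0.483)^(-0.75) = 1.725995
Step 4: Vbr = 60 * 2.342143 * 1.725995 = 242.6 V

242.6


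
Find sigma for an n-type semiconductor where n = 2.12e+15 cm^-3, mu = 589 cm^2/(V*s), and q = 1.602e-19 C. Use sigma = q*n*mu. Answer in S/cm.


Step 1: sigma = q * n * mu
Step 2: sigma = 1.602e-19 * 2.12e+15 * 589
Step 3: sigma = 2.000e-01 S/cm

2.000e-01


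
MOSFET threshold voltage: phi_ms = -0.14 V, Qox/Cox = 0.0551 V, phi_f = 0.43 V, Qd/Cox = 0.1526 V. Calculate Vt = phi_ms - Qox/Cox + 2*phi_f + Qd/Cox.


Step 1: Vt = phi_ms - Qox/Cox + 2*phi_f + Qd/Cox
Step 2: Vt = -0.14 - 0.0551 + 2*0.43 + 0.1526
Step 3: Vt = -0.14 - 0.0551 + 0.86 + 0.1526
Step 4: Vt = 0.8175 V

0.8175


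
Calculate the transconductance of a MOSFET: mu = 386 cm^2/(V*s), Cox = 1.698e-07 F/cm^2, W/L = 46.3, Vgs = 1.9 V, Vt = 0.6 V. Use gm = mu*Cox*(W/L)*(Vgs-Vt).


Step 1: Vov = Vgs - Vt = 1.9 - 0.6 = 1.3 V
Step 2: gm = mu * Cox * (W/L) * Vov
Step 3: gm = 386 * 1.698e-07 * 46.3 * 1.3 = 3.95e-03 S

3.95e-03


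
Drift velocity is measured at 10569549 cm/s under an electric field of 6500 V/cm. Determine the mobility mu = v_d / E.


Step 1: mu = v_d / E
Step 2: mu = 10569549 / 6500
Step 3: mu = 1626.08 cm^2/(V*s)

1626.08


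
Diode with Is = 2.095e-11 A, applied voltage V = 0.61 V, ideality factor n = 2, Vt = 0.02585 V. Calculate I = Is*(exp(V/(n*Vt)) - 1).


Step 1: V/(n*Vt) = 0.61/(2*0.02585) = 11.7988
Step 2: exp(11.7988) = 1.3309e+05
Step 3: I = 2.095e-11 * (1.3309e+05 - 1) = 2.79e-06 A

2.79e-06


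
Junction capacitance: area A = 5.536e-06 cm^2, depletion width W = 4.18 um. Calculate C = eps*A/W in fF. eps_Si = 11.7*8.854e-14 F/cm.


Step 1: eps_Si = 11.7 * 8.854e-14 = 1.035918e-12 F/cm
Step 2: W in cm = 4.18 * 1e-4 = 4.18e-04 cm
Step 3: C = 1.035918e-12 * 5.536e-06 / 4.18e-04 = 1.371972e-14 F
Step 4: C = 13.72 fF

13.72


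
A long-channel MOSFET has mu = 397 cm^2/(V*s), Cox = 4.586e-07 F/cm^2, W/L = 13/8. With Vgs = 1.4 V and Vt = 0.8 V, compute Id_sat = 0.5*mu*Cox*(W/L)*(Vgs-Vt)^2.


Step 1: Overdrive voltage Vov = Vgs - Vt = 1.4 - 0.8 = 0.6 V
Step 2: W/L = 13/8 = 1.625
Step 3: Id = 0.5 * 397 * 4.586e-07 * 1.625 * 0.6^2
Step 4: Id = 5.33e-05 A

5.33e-05


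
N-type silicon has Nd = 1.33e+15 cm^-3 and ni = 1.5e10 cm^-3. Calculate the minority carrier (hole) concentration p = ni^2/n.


Step 1: Since Nd >> ni, n ≈ Nd = 1.33e+15 cm^-3
Step 2: p = ni^2 / n = (1.5e10)^2 / 1.33e+15
Step 3: p = 2.25e20 / 1.33e+15 = 1.69e+05 cm^-3

1.69e+05


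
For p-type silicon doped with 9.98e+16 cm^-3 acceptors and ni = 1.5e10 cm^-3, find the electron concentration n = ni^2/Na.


Step 1: Majority hole concentration p ≈ Na = 9.98e+16 cm^-3
Step 2: n = ni^2 / Na = (1.5e10)^2 / 9.98e+16
Step 3: n = 2.25e+03 cm^-3

2.25e+03


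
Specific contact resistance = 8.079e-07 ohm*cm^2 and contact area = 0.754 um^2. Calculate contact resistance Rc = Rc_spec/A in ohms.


Step 1: Convert area to cm^2: 0.754 um^2 = 7.5400e-09 cm^2
Step 2: Rc = Rc_spec / A = 8.079e-07 / 7.5400e-09
Step 3: Rc = 1.07e+02 ohms

1.07e+02


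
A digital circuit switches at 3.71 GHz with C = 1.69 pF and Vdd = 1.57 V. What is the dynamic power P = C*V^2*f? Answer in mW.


Step 1: V^2 = 1.57^2 = 2.4649 V^2
Step 2: P = C*V^2*f = 1.69e-12 F * 2.4649 * 3.71e9 Hz
Step 3: P = 1.545467651e-02 W
Step 4: P = 15.455 mW

15.455


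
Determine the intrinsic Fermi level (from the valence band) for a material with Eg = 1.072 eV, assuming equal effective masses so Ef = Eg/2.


Step 1: For an intrinsic semiconductor, the Fermi level sits at midgap.
Step 2: Ef = Eg / 2 = 1.072 / 2 = 0.536 eV

0.536


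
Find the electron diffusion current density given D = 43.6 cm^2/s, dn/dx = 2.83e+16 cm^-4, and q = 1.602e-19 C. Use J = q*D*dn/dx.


Step 1: J = q * D * (dn/dx)
Step 2: J = 1.602e-19 * 43.6 * 2.83e+16
Step 3: J = 1.98e-01 A/cm^2

1.98e-01


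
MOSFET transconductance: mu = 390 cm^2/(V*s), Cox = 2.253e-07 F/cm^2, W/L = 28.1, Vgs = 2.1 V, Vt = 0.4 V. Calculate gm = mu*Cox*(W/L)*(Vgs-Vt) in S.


Step 1: Vov = Vgs - Vt = 2.1 - 0.4 = 1.7 V
Step 2: gm = mu * Cox * (W/L) * Vov
Step 3: gm = 390 * 2.253e-07 * 28.1 * 1.7 = 4.20e-03 S

4.20e-03


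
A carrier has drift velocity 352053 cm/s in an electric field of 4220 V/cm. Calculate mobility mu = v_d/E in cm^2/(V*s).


Step 1: mu = v_d / E
Step 2: mu = 352053 / 4220
Step 3: mu = 83.42 cm^2/(V*s)

83.42


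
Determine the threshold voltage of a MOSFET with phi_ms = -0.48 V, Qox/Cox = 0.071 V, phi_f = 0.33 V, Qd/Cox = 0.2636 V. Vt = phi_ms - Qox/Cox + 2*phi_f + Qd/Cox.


Step 1: Vt = phi_ms - Qox/Cox + 2*phi_f + Qd/Cox
Step 2: Vt = -0.48 - 0.071 + 2*0.33 + 0.2636
Step 3: Vt = -0.48 - 0.071 + 0.66 + 0.2636
Step 4: Vt = 0.3726 V

0.3726


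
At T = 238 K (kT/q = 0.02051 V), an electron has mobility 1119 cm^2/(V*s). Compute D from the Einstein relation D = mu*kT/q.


Step 1: D = mu * (kT/q)
Step 2: D = 1119 * 0.02051
Step 3: D = 22.95 cm^2/s

22.95


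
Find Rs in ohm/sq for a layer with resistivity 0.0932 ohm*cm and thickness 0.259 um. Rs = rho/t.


Step 1: Convert thickness to cm: t = 0.259 um = 2.5900e-05 cm
Step 2: Rs = rho / t = 0.0932 / 2.5900e-05
Step 3: Rs = 3598.5 ohm/sq

3598.5


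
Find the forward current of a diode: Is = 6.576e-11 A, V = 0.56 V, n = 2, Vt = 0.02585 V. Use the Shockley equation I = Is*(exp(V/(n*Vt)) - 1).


Step 1: V/(n*Vt) = 0.56/(2*0.02585) = 10.8317
Step 2: exp(10.8317) = 5.0600e+04
Step 3: I = 6.576e-11 * (5.0600e+04 - 1) = 3.33e-06 A

3.33e-06


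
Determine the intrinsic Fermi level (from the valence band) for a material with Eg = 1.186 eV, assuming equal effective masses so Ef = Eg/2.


Step 1: For an intrinsic semiconductor, the Fermi level sits at midgap.
Step 2: Ef = Eg / 2 = 1.186 / 2 = 0.593 eV

0.593


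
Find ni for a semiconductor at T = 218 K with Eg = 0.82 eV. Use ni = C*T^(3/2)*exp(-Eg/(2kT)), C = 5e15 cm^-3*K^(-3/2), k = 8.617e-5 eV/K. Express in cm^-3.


Step 1: Compute kT = 8.617e-5 * 218 = 0.01878506 eV
Step 2: Exponent = -Eg/(2kT) = -0.82/(2*0.01878506) = -21.82586
Step 3: T^(3/2) = 218^1.5 = 3218.73
Step 4: ni = 5e15 * 3218.73 * exp(-21.82586) = 5.34e+09 cm^-3

5.34e+09


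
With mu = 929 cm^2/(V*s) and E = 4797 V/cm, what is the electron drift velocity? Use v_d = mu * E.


Step 1: v_d = mu * E
Step 2: v_d = 929 * 4797 = 4456413
Step 3: v_d = 4.46e+06 cm/s

4.46e+06


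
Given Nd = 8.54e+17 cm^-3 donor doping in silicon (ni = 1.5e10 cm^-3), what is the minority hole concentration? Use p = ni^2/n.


Step 1: Since Nd >> ni, n ≈ Nd = 8.54e+17 cm^-3
Step 2: p = ni^2 / n = (1.5e10)^2 / 8.54e+17
Step 3: p = 2.25e20 / 8.54e+17 = 2.63e+02 cm^-3

2.63e+02


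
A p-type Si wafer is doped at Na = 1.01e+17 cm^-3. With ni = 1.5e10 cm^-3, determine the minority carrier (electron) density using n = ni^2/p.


Step 1: Majority hole concentration p ≈ Na = 1.01e+17 cm^-3
Step 2: n = ni^2 / Na = (1.5e10)^2 / 1.01e+17
Step 3: n = 2.23e+03 cm^-3

2.23e+03


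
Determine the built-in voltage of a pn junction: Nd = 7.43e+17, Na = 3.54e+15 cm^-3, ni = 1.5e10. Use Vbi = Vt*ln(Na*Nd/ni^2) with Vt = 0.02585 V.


Step 1: Compute Na*Nd/ni^2 = 3.54e+15 * 7.43e+17 / (1.5e10)^2 = 1.1690e+13
Step 2: ln(1.1690e+13) = 30.0898
Step 3: Vbi = 0.02585 * 30.0898 = 0.778 V

0.778


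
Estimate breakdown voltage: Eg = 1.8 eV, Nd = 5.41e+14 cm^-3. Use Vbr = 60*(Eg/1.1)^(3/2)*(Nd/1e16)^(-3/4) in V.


Step 1: Eg/1.1 = 1.8/1.1 = 1.636364
Step 2: (Eg/1.1)^1.5 = 1.636364^1.5 = 2.093244
Step 3: (Nd/1e16)^(-0.75) = (0.0541)^(-0.75) = 8.914604
Step 4: Vbr = 60 * 2.093244 * 8.914604 = 1119.6 V

1119.6


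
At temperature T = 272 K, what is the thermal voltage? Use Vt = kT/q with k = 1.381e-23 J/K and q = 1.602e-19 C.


Step 1: kT = 1.381e-23 * 272 = 3.75632e-21 J
Step 2: Vt = kT/q = 3.75632e-21 / 1.602e-19
Step 3: Vt = 0.02345 V

0.02345


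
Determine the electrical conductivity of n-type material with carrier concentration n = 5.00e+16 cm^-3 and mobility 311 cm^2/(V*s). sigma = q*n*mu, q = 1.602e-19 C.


Step 1: sigma = q * n * mu
Step 2: sigma = 1.602e-19 * 5.00e+16 * 311
Step 3: sigma = 2.491e+00 S/cm

2.491e+00


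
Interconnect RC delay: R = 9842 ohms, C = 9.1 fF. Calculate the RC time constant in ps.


Step 1: tau = R * C
Step 2: tau = 9842 * 9.1 fF = 9842 * 9.1e-15 F
Step 3: tau = 8.95622e-11 s = 89.5622 ps

89.5622


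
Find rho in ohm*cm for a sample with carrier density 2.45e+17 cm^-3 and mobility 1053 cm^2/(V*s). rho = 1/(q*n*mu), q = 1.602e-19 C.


Step 1: sigma = q * n * mu = 1.602e-19 * 2.45e+17 * 1053 = 4.13292e+01 S/cm
Step 2: rho = 1 / sigma = 1 / 4.13292e+01 = 0.0242 ohm*cm

0.0242


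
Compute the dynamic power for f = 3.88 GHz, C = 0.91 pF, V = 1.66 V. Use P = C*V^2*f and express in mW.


Step 1: V^2 = 1.66^2 = 2.7556 V^2
Step 2: P = C*V^2*f = 0.91e-12 F * 2.7556 * 3.88e9 Hz
Step 3: P = 9.72947248e-03 W
Step 4: P = 9.729 mW

9.729


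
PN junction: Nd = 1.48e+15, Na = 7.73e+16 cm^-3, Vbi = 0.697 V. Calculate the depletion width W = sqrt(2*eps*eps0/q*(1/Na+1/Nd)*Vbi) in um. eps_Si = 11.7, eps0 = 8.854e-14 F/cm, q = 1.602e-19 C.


Step 1: 1/Na + 1/Nd = 1/7.73e+16 + 1/1.48e+15 = 6.88612e-16
Step 2: 2*eps*eps0/q = 2*11.7*8.854e-14/1.602e-19 = 1.293281e+07
Step 3: W^2 = 1.293281e+07 * 6.88612e-16 * 0.697 = 6.20726e-09
Step 4: W = sqrt(6.20726e-09) = 7.879e-05 cm = 0.7879 um

0.7879


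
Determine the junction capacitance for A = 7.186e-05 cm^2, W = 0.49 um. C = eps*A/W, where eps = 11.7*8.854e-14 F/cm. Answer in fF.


Step 1: eps_Si = 11.7 * 8.854e-14 = 1.035918e-12 F/cm
Step 2: W in cm = 0.49 * 1e-4 = 4.90e-05 cm
Step 3: C = 1.035918e-12 * 7.186e-05 / 4.90e-05 = 1.519205e-12 F
Step 4: C = 1519.21 fF

1519.21


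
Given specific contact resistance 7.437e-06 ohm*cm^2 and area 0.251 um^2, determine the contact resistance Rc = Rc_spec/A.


Step 1: Convert area to cm^2: 0.251 um^2 = 2.5100e-09 cm^2
Step 2: Rc = Rc_spec / A = 7.437e-06 / 2.5100e-09
Step 3: Rc = 2.96e+03 ohms

2.96e+03


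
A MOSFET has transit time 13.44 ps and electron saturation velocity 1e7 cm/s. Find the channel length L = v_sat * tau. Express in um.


Step 1: tau in seconds = 13.44 ps * 1e-12 = 1.3440e-11 s
Step 2: L = v_sat * tau = 1e7 * 1.3440e-11 = 1.3440e-04 cm
Step 3: L in um = 1.3440e-04 * 1e4 = 1.344 um

1.344


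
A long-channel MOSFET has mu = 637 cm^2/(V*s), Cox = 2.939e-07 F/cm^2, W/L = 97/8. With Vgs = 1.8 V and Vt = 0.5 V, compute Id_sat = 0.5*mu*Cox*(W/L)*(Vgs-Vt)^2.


Step 1: Overdrive voltage Vov = Vgs - Vt = 1.8 - 0.5 = 1.3 V
Step 2: W/L = 97/8 = 12.125
Step 3: Id = 0.5 * 637 * 2.939e-07 * 12.125 * 1.3^2
Step 4: Id = 1.92e-03 A

1.92e-03


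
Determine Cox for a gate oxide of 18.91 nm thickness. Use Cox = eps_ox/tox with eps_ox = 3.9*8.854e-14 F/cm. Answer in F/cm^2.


Step 1: eps_ox = 3.9 * 8.854e-14 = 3.45306e-13 F/cm
Step 2: tox in cm = 18.91 nm * 1e-7 = 1.8910e-06 cm
Step 3: Cox = 3.45306e-13 / 1.8910e-06 = 1.83e-07 F/cm^2

1.83e-07


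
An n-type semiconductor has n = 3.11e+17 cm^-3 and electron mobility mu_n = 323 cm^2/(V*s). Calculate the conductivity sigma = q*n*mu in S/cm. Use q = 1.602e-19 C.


Step 1: sigma = q * n * mu
Step 2: sigma = 1.602e-19 * 3.11e+17 * 323
Step 3: sigma = 1.609e+01 S/cm

1.609e+01


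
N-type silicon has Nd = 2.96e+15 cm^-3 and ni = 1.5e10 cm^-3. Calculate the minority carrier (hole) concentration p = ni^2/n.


Step 1: Since Nd >> ni, n ≈ Nd = 2.96e+15 cm^-3
Step 2: p = ni^2 / n = (1.5e10)^2 / 2.96e+15
Step 3: p = 2.25e20 / 2.96e+15 = 7.60e+04 cm^-3

7.60e+04


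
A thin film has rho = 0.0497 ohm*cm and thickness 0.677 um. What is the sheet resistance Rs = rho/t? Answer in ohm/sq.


Step 1: Convert thickness to cm: t = 0.677 um = 6.7700e-05 cm
Step 2: Rs = rho / t = 0.0497 / 6.7700e-05
Step 3: Rs = 734.1 ohm/sq

734.1


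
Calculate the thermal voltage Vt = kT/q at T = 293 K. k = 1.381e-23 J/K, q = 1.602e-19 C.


Step 1: kT = 1.381e-23 * 293 = 4.04633e-21 J
Step 2: Vt = kT/q = 4.04633e-21 / 1.602e-19
Step 3: Vt = 0.02526 V

0.02526


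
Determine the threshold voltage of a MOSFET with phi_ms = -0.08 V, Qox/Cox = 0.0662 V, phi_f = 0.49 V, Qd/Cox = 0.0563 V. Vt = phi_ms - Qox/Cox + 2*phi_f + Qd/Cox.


Step 1: Vt = phi_ms - Qox/Cox + 2*phi_f + Qd/Cox
Step 2: Vt = -0.08 - 0.0662 + 2*0.49 + 0.0563
Step 3: Vt = -0.08 - 0.0662 + 0.98 + 0.0563
Step 4: Vt = 0.8901 V

0.8901


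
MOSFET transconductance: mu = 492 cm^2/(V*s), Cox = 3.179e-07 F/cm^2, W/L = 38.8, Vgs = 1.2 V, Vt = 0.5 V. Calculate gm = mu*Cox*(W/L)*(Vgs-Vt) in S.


Step 1: Vov = Vgs - Vt = 1.2 - 0.5 = 0.7 V
Step 2: gm = mu * Cox * (W/L) * Vov
Step 3: gm = 492 * 3.179e-07 * 38.8 * 0.7 = 4.25e-03 S

4.25e-03


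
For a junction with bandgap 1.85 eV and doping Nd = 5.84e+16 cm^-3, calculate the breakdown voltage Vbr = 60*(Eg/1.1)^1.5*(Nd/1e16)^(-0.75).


Step 1: Eg/1.1 = 1.85/1.1 = 1.681818
Step 2: (Eg/1.1)^1.5 = 1.681818^1.5 = 2.181064
Step 3: (Nd/1e16)^(-0.75) = (5.84)^(-0.75) = 0.266189
Step 4: Vbr = 60 * 2.181064 * 0.266189 = 34.8 V

34.8


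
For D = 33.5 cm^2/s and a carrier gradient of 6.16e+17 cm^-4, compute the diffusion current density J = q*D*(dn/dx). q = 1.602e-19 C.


Step 1: J = q * D * (dn/dx)
Step 2: J = 1.602e-19 * 33.5 * 6.16e+17
Step 3: J = 3.31e+00 A/cm^2

3.31e+00


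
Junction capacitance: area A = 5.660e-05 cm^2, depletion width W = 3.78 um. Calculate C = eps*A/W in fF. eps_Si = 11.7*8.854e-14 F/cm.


Step 1: eps_Si = 11.7 * 8.854e-14 = 1.035918e-12 F/cm
Step 2: W in cm = 3.78 * 1e-4 = 3.78e-04 cm
Step 3: C = 1.035918e-12 * 5.660e-05 / 3.78e-04 = 1.551136e-13 F
Step 4: C = 155.11 fF

155.11


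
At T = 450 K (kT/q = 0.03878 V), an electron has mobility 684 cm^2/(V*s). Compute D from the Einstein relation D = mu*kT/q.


Step 1: D = mu * (kT/q)
Step 2: D = 684 * 0.03878
Step 3: D = 26.53 cm^2/s

26.53


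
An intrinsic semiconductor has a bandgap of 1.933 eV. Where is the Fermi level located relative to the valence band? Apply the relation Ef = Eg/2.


Step 1: For an intrinsic semiconductor, the Fermi level sits at midgap.
Step 2: Ef = Eg / 2 = 1.933 / 2 = 0.9665 eV

0.9665


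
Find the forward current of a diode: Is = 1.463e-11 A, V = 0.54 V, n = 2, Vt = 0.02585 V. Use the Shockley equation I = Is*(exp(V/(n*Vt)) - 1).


Step 1: V/(n*Vt) = 0.54/(2*0.02585) = 10.4449
Step 2: exp(10.4449) = 3.4369e+04
Step 3: I = 1.463e-11 * (3.4369e+04 - 1) = 5.03e-07 A

5.03e-07


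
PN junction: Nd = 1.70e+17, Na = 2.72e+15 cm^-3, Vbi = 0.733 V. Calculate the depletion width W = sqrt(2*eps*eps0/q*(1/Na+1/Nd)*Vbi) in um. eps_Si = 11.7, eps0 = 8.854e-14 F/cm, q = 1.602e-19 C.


Step 1: 1/Na + 1/Nd = 1/2.72e+15 + 1/1.70e+17 = 3.73529e-16
Step 2: 2*eps*eps0/q = 2*11.7*8.854e-14/1.602e-19 = 1.293281e+07
Step 3: W^2 = 1.293281e+07 * 3.73529e-16 * 0.733 = 3.54096e-09
Step 4: W = sqrt(3.54096e-09) = 5.951e-05 cm = 0.5951 um

0.5951


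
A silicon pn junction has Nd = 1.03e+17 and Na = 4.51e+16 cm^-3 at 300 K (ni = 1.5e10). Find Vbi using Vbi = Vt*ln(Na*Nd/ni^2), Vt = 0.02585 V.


Step 1: Compute Na*Nd/ni^2 = 4.51e+16 * 1.03e+17 / (1.5e10)^2 = 2.0646e+13
Step 2: ln(2.0646e+13) = 30.6585
Step 3: Vbi = 0.02585 * 30.6585 = 0.793 V

0.793


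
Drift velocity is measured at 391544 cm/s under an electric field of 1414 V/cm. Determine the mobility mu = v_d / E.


Step 1: mu = v_d / E
Step 2: mu = 391544 / 1414
Step 3: mu = 276.91 cm^2/(V*s)

276.91


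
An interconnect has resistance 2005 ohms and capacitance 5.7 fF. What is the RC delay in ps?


Step 1: tau = R * C
Step 2: tau = 2005 * 5.7 fF = 2005 * 5.7e-15 F
Step 3: tau = 1.14285e-11 s = 11.4285 ps

11.4285


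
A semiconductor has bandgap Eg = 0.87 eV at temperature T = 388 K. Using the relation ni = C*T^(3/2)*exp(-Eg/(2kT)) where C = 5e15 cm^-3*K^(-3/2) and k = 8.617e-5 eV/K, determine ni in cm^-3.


Step 1: Compute kT = 8.617e-5 * 388 = 0.03343396 eV
Step 2: Exponent = -Eg/(2kT) = -0.87/(2*0.03343396) = -13.01072
Step 3: T^(3/2) = 388^1.5 = 7642.71
Step 4: ni = 5e15 * 7642.71 * exp(-13.01072) = 8.55e+13 cm^-3

8.55e+13


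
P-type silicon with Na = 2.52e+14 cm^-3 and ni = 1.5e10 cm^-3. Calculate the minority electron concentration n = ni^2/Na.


Step 1: Majority hole concentration p ≈ Na = 2.52e+14 cm^-3
Step 2: n = ni^2 / Na = (1.5e10)^2 / 2.52e+14
Step 3: n = 8.93e+05 cm^-3

8.93e+05


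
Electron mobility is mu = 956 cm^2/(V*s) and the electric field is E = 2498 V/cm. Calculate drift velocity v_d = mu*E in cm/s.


Step 1: v_d = mu * E
Step 2: v_d = 956 * 2498 = 2388088
Step 3: v_d = 2.39e+06 cm/s

2.39e+06


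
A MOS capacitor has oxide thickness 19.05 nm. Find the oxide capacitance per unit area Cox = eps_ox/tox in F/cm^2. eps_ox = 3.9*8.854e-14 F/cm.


Step 1: eps_ox = 3.9 * 8.854e-14 = 3.45306e-13 F/cm
Step 2: tox in cm = 19.05 nm * 1e-7 = 1.9050e-06 cm
Step 3: Cox = 3.45306e-13 / 1.9050e-06 = 1.81e-07 F/cm^2

1.81e-07


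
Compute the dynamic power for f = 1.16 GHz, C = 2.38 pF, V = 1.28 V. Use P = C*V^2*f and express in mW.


Step 1: V^2 = 1.28^2 = 1.6384 V^2
Step 2: P = C*V^2*f = 2.38e-12 F * 1.6384 * 1.16e9 Hz
Step 3: P = 4.52329472e-03 W
Step 4: P = 4.523 mW

4.523


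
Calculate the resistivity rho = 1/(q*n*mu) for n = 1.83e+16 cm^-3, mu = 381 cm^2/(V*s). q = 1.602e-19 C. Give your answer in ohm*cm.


Step 1: sigma = q * n * mu = 1.602e-19 * 1.83e+16 * 381 = 1.11696e+00 S/cm
Step 2: rho = 1 / sigma = 1 / 1.11696e+00 = 0.8953 ohm*cm

0.8953


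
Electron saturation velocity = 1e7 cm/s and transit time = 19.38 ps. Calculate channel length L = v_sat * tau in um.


Step 1: tau in seconds = 19.38 ps * 1e-12 = 1.9380e-11 s
Step 2: L = v_sat * tau = 1e7 * 1.9380e-11 = 1.9380e-04 cm
Step 3: L in um = 1.9380e-04 * 1e4 = 1.938 um

1.938


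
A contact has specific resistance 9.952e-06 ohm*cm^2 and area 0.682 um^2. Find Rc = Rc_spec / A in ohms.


Step 1: Convert area to cm^2: 0.682 um^2 = 6.8200e-09 cm^2
Step 2: Rc = Rc_spec / A = 9.952e-06 / 6.8200e-09
Step 3: Rc = 1.46e+03 ohms

1.46e+03
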